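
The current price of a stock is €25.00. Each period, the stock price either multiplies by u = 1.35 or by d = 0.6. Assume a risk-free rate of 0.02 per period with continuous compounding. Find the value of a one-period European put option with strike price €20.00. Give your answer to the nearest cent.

Risk-neutral probability p = (e^0.02 − 0.6)/(1.35 − 0.6) = 0.4202/0.7500 = 0.5603
Terminal stock prices: S_u = 33.75, S_d = 15
Terminal payoffs (K − S): max(-13.75, 0) = 0, max(5, 0) = 5
Node 0 (S = 25): V_0 = e^(−0.02)·[0.5603·0.0000 + 0.4397·5.0000] = 2.1551

€2.16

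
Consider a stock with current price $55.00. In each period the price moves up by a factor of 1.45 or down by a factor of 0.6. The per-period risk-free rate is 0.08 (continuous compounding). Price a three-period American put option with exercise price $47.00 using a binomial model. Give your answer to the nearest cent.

$7.36

Risk-neutral probability p = (e^0.08 − 0.6)/(1.45 − 0.6) = 0.4833/0.8500 = 0.5686
Terminal stock prices: S_uuu = 167.7, S_uud = 69.38, S_udd = 28.71, S_ddd = 11.88
Terminal payoffs (K − S): max(-120.7, 0) = 0, max(-22.38, 0) = 0, max(18.29, 0) = 18.29, max(35.12, 0) = 35.12
Node uu (S = 115.6): continuation = e^(−0.08)·[0.5686·0.0000 + 0.4314·0.0000] = 0.0000; exercise value = 0.0000 ≤ continuation, so V_uu = 0.0000
Node ud (S = 47.85): continuation = e^(−0.08)·[0.5686·0.0000 + 0.4314·18.2900] = 7.2841; exercise value = 0.0000 ≤ continuation, so V_ud = 7.2841
Node dd (S = 19.8): continuation = e^(−0.08)·[0.5686·18.2900 + 0.4314·35.1200] = 23.5865; exercise value = 27.2000 > continuation, so V_dd = 27.2000 (exercise)
Node u (S = 79.75): continuation = e^(−0.08)·[0.5686·0.0000 + 0.4314·7.2841] = 2.9010; exercise value = 0.0000 ≤ continuation, so V_u = 2.9010
Node d (S = 33): continuation = e^(−0.08)·[0.5686·7.2841 + 0.4314·27.2000] = 14.6557; exercise value = 14.0000 ≤ continuation, so V_d = 14.6557
Node 0 (S = 55): continuation = e^(−0.08)·[0.5686·2.9010 + 0.4314·14.6557] = 7.3593; exercise value = 0.0000 ≤ continuation, so V_0 = 7.3593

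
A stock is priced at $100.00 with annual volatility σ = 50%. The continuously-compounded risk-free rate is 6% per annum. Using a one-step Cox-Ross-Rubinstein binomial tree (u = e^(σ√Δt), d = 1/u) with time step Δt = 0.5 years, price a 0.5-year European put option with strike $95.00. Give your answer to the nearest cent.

$13.11

CRR parameters: u = e^(σ√Δt) = e^(0.5·√0.5) = 1.4241, d = 1/u = 0.7022
Per-period rate: rΔt = 0.06·0.5 = 0.03, so R = e^0.03 = 1.0305
Risk-neutral probability p = (e^0.03 − 0.7022)/(1.4241 − 0.7022) = 0.3283/0.7219 = 0.4547
Terminal stock prices: S_u = 142.4, S_d = 70.22
Terminal payoffs (K − S): max(-47.41, 0) = 0, max(24.78, 0) = 24.78
Node 0 (S = 100): V_0 = e^(−0.03)·[0.4547·0.0000 + 0.5453·24.7811] = 13.1136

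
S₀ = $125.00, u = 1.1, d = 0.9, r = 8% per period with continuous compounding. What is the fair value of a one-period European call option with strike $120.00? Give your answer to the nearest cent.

Risk-neutral probability p = (e^0.08 − 0.9)/(1.1 − 0.9) = 0.1833/0.2000 = 0.9164
Terminal stock prices: S_u = 137.5, S_d = 112.5
Terminal payoffs (S − K): max(17.5, 0) = 17.5, max(-7.5, 0) = 0
Node 0 (S = 125): V_0 = e^(−0.08)·[0.9164·17.5000 + 0.0836·0.0000] = 14.8046

$14.80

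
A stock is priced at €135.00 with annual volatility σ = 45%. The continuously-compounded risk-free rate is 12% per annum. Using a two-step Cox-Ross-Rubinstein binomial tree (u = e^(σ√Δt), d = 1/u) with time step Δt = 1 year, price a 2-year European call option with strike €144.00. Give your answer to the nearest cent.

CRR parameters: u = e^(σ√Δt) = e^(0.45·√1) = 1.5683, d = 1/u = 0.6376
Per-period rate: rΔt = 0.12·1 = 0.12, so R = e^0.12 = 1.1275
Risk-neutral probability p = (e^0.12 − 0.6376)/(1.5683 − 0.6376) = 0.4899/0.9307 = 0.5264
Terminal stock prices: S_uu = 332, S_ud = 135, S_dd = 54.89
Terminal payoffs (S − K): max(188, 0) = 188, max(-9, 0) = 0, max(-89.11, 0) = 0
Node u (S = 211.7): V_u = e^(−0.12)·[0.5264·188.0464 + 0.4736·0.0000] = 87.7864
Node d (S = 86.08): V_d = e^(−0.12)·[0.5264·0.0000 + 0.4736·0.0000] = 0.0000
Node 0 (S = 135): V_0 = e^(−0.12)·[0.5264·87.7864 + 0.4736·0.0000] = 40.9816

€40.98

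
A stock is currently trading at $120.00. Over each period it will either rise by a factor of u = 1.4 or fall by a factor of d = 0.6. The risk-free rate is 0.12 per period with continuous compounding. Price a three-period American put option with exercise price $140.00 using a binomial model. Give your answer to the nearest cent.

$27.47

Risk-neutral probability p = (e^0.12 − 0.6)/(1.4 − 0.6) = 0.5275/0.8000 = 0.6594
Terminal stock prices: S_uuu = 329.3, S_uud = 141.1, S_udd = 60.48, S_ddd = 25.92
Terminal payoffs (K − S): max(-189.3, 0) = 0, max(-1.12, 0) = 0, max(79.52, 0) = 79.52, max(114.1, 0) = 114.1
Node uu (S = 235.2): continuation = e^(−0.12)·[0.6594·0.0000 + 0.3406·0.0000] = 0.0000; exercise value = 0.0000 ≤ continuation, so V_uu = 0.0000
Node ud (S = 100.8): continuation = e^(−0.12)·[0.6594·0.0000 + 0.3406·79.5200] = 24.0238; exercise value = 39.2000 > continuation, so V_ud = 39.2000 (exercise)
Node dd (S = 43.2): continuation = e^(−0.12)·[0.6594·79.5200 + 0.3406·114.0800] = 80.9689; exercise value = 96.8000 > continuation, so V_dd = 96.8000 (exercise)
Node u (S = 168): continuation = e^(−0.12)·[0.6594·0.0000 + 0.3406·39.2000] = 11.8427; exercise value = 0.0000 ≤ continuation, so V_u = 11.8427
Node d (S = 72): continuation = e^(−0.12)·[0.6594·39.2000 + 0.3406·96.8000] = 52.1689; exercise value = 68.0000 > continuation, so V_d = 68.0000 (exercise)
Node 0 (S = 120): continuation = e^(−0.12)·[0.6594·11.8427 + 0.3406·68.0000] = 27.4693; exercise value = 20.0000 ≤ continuation, so V_0 = 27.4693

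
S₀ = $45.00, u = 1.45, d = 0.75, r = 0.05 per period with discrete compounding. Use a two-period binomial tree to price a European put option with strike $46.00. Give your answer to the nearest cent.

$6.13

Risk-neutral probability p = (1 + 0.05 − 0.75)/(1.45 − 0.75) = 0.3000/0.7000 = 0.4286
Terminal stock prices: S_uu = 94.61, S_ud = 48.94, S_dd = 25.31
Terminal payoffs (K − S): max(-48.61, 0) = 0, max(-2.938, 0) = 0, max(20.69, 0) = 20.69
Node u (S = 65.25): V_u = 1/1.05·[0.4286·0.0000 + 0.5714·0.0000] = 0.0000
Node d (S = 33.75): V_d = 1/1.05·[0.4286·0.0000 + 0.5714·20.6875] = 11.2585
Node 0 (S = 45): V_0 = 1/1.05·[0.4286·0.0000 + 0.5714·11.2585] = 6.1271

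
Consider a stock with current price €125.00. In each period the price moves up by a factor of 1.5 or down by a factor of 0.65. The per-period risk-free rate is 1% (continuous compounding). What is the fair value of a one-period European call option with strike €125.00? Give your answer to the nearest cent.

€26.21

Risk-neutral probability p = (e^0.01 − 0.65)/(1.5 − 0.65) = 0.3601/0.8500 = 0.4236
Terminal stock prices: S_u = 187.5, S_d = 81.25
Terminal payoffs (S − K): max(62.5, 0) = 62.5, max(-43.75, 0) = 0
Node 0 (S = 125): V_0 = e^(−0.01)·[0.4236·62.5000 + 0.5764·0.0000] = 26.2109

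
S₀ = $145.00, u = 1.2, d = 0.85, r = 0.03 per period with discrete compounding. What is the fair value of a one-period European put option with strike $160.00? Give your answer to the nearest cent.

$17.33

Risk-neutral probability p = (1 + 0.03 − 0.85)/(1.2 − 0.85) = 0.1800/0.3500 = 0.5143
Terminal stock prices: S_u = 174, S_d = 123.2
Terminal payoffs (K − S): max(-14, 0) = 0, max(36.75, 0) = 36.75
Node 0 (S = 145): V_0 = 1/1.03·[0.5143·0.0000 + 0.4857·36.7500] = 17.3301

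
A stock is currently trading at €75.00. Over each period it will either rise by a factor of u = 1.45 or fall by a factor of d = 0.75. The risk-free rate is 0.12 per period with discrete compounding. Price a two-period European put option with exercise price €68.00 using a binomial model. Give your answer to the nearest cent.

€4.57

Risk-neutral probability p = (1 + 0.12 − 0.75)/(1.45 − 0.75) = 0.3700/0.7000 = 0.5286
Terminal stock prices: S_uu = 157.7, S_ud = 81.56, S_dd = 42.19
Terminal payoffs (K − S): max(-89.69, 0) = 0, max(-13.56, 0) = 0, max(25.81, 0) = 25.81
Node u (S = 108.8): V_u = 1/1.12·[0.5286·0.0000 + 0.4714·0.0000] = 0.0000
Node d (S = 56.25): V_d = 1/1.12·[0.5286·0.0000 + 0.4714·25.8125] = 10.8650
Node 0 (S = 75): V_0 = 1/1.12·[0.5286·0.0000 + 0.4714·10.8650] = 4.5733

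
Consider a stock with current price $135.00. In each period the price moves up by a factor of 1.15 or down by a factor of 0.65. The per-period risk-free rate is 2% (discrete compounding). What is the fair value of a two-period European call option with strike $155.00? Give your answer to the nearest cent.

Risk-neutral probability p = (1 + 0.02 − 0.65)/(1.15 − 0.65) = 0.3700/0.5000 = 0.7400
Terminal stock prices: S_uu = 178.5, S_ud = 100.9, S_dd = 57.04
Terminal payoffs (S − K): max(23.54, 0) = 23.54, max(-54.09, 0) = 0, max(-97.96, 0) = 0
Node u (S = 155.2): V_u = 1/1.02·[0.7400·23.5375 + 0.2600·0.0000] = 17.0762
Node d (S = 87.75): V_d = 1/1.02·[0.7400·0.0000 + 0.2600·0.0000] = 0.0000
Node 0 (S = 135): V_0 = 1/1.02·[0.7400·17.0762 + 0.2600·0.0000] = 12.3886

$12.39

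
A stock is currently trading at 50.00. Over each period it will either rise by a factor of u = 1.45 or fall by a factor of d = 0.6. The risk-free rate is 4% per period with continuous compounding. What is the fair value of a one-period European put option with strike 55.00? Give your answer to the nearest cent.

Risk-neutral probability p = (e^0.04 − 0.6)/(1.45 − 0.6) = 0.4408/0.8500 = 0.5186
Terminal stock prices: S_u = 72.5, S_d = 30
Terminal payoffs (K − S): max(-17.5, 0) = 0, max(25, 0) = 25
Node 0 (S = 50): V_0 = e^(−0.04)·[0.5186·0.0000 + 0.4814·25.0000] = 11.5631

11.56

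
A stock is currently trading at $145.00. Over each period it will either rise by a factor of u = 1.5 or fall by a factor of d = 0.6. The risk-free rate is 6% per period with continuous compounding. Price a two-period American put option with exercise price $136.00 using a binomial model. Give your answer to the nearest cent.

Risk-neutral probability p = (e^0.06 − 0.6)/(1.5 − 0.6) = 0.4618/0.9000 = 0.5132
Terminal stock prices: S_uu = 326.2, S_ud = 130.5, S_dd = 52.2
Terminal payoffs (K − S): max(-190.2, 0) = 0, max(5.5, 0) = 5.5, max(83.8, 0) = 83.8
Node u (S = 217.5): continuation = e^(−0.06)·[0.5132·0.0000 + 0.4868·5.5000] = 2.5217; exercise value = 0.0000 ≤ continuation, so V_u = 2.5217
Node d (S = 87): continuation = e^(−0.06)·[0.5132·5.5000 + 0.4868·83.8000] = 41.0800; exercise value = 49.0000 > continuation, so V_d = 49.0000 (exercise)
Node 0 (S = 145): continuation = e^(−0.06)·[0.5132·2.5217 + 0.4868·49.0000] = 23.6850; exercise value = 0.0000 ≤ continuation, so V_0 = 23.6850

$23.68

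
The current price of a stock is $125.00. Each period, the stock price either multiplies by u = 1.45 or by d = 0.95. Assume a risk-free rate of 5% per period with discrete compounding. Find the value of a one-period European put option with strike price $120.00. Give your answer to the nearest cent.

$0.95

Risk-neutral probability p = (1 + 0.05 − 0.95)/(1.45 − 0.95) = 0.1000/0.5000 = 0.2000
Terminal stock prices: S_u = 181.2, S_d = 118.8
Terminal payoffs (K − S): max(-61.25, 0) = 0, max(1.25, 0) = 1.25
Node 0 (S = 125): V_0 = 1/1.05·[0.2000·0.0000 + 0.8000·1.2500] = 0.9524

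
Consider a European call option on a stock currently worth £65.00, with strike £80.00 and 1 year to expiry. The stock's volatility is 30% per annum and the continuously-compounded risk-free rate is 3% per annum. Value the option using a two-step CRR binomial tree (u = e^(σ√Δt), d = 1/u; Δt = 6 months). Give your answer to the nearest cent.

CRR parameters: u = e^(σ√Δt) = e^(0.3·√0.5) = 1.2363, d = 1/u = 0.8089
Per-period rate: rΔt = 0.03·0.5 = 0.015, so R = e^0.015 = 1.0151
Risk-neutral probability p = (e^0.015 − 0.8089)/(1.2363 − 0.8089) = 0.2063/0.4275 = 0.4825
Terminal stock prices: S_uu = 99.35, S_ud = 65, S_dd = 42.53
Terminal payoffs (S − K): max(19.35, 0) = 19.35, max(-15, 0) = 0, max(-37.47, 0) = 0
Node u (S = 80.36): V_u = e^(−0.015)·[0.4825·19.3502 + 0.5175·0.0000] = 9.1979
Node d (S = 52.58): V_d = e^(−0.015)·[0.4825·0.0000 + 0.5175·0.0000] = 0.0000
Node 0 (S = 65): V_0 = e^(−0.015)·[0.4825·9.1979 + 0.5175·0.0000] = 4.3721

£4.37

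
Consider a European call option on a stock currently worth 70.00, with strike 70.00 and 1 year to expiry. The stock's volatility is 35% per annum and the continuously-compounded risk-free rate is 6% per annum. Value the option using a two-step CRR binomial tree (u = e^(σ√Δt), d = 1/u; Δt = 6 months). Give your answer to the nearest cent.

CRR parameters: u = e^(σ√Δt) = e^(0.35·√0.5) = 1.2808, d = 1/u = 0.7808
Per-period rate: rΔt = 0.06·0.5 = 0.03, so R = e^0.03 = 1.0305
Risk-neutral probability p = (e^0.03 − 0.7808)/(1.2808 − 0.7808) = 0.2497/0.5000 = 0.4993
Terminal stock prices: S_uu = 114.8, S_ud = 70, S_dd = 42.67
Terminal payoffs (S − K): max(44.83, 0) = 44.83, max(0, 0) = 0, max(-27.33, 0) = 0
Node u (S = 89.66): V_u = e^(−0.03)·[0.4993·44.8320 + 0.5007·0.0000] = 21.7250
Node d (S = 54.65): V_d = e^(−0.03)·[0.4993·0.0000 + 0.5007·0.0000] = 0.0000
Node 0 (S = 70): V_0 = e^(−0.03)·[0.4993·21.7250 + 0.5007·0.0000] = 10.5277

10.53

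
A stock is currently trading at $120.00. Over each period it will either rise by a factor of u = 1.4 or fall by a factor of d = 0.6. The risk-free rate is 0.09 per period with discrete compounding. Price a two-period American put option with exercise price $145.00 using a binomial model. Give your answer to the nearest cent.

$34.78

Risk-neutral probability p = (1 + 0.09 − 0.6)/(1.4 − 0.6) = 0.4900/0.8000 = 0.6125
Terminal stock prices: S_uu = 235.2, S_ud = 100.8, S_dd = 43.2
Terminal payoffs (K − S): max(-90.2, 0) = 0, max(44.2, 0) = 44.2, max(101.8, 0) = 101.8
Node u (S = 168): continuation = 1/1.09·[0.6125·0.0000 + 0.3875·44.2000] = 15.7133; exercise value = 0.0000 ≤ continuation, so V_u = 15.7133
Node d (S = 72): continuation = 1/1.09·[0.6125·44.2000 + 0.3875·101.8000] = 61.0275; exercise value = 73.0000 > continuation, so V_d = 73.0000 (exercise)
Node 0 (S = 120): continuation = 1/1.09·[0.6125·15.7133 + 0.3875·73.0000] = 34.7816; exercise value = 25.0000 ≤ continuation, so V_0 = 34.7816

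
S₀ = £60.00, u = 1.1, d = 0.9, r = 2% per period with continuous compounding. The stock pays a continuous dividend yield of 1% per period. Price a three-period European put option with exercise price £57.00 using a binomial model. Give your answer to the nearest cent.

£2.25

Per-period risk-free factor R = e^0.02 = 1.0202; dividend-adjusted growth = e^(0.02−0.01) = 1.0101.
Risk-neutral probability p = (1.0101 − 0.9)/(1.1 − 0.9) = 0.1101/0.2000 = 0.5503
Terminal stock prices: S_uuu = 79.86, S_uud = 65.34, S_udd = 53.46, S_ddd = 43.74
Terminal payoffs (K − S): max(-22.86, 0) = 0, max(-8.34, 0) = 0, max(3.54, 0) = 3.54, max(13.26, 0) = 13.26
Node uu (S = 72.6): V_uu = e^(−0.02)·[0.5503·0.0000 + 0.4497·0.0000] = 0.0000
Node ud (S = 59.4): V_ud = e^(−0.02)·[0.5503·0.0000 + 0.4497·3.5400] = 1.5606
Node dd (S = 48.6): V_dd = e^(−0.02)·[0.5503·3.5400 + 0.4497·13.2600] = 7.7549
Node u (S = 66): V_u = e^(−0.02)·[0.5503·0.0000 + 0.4497·1.5606] = 0.6880
Node d (S = 54): V_d = e^(−0.02)·[0.5503·1.5606 + 0.4497·7.7549] = 4.2604
Node 0 (S = 60): V_0 = e^(−0.02)·[0.5503·0.6880 + 0.4497·4.2604] = 2.2492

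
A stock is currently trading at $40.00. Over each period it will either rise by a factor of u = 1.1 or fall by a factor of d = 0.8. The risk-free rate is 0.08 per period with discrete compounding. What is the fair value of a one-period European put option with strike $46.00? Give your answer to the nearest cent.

Risk-neutral probability p = (1 + 0.08 − 0.8)/(1.1 − 0.8) = 0.2800/0.3000 = 0.9333
Terminal stock prices: S_u = 44, S_d = 32
Terminal payoffs (K − S): max(2, 0) = 2, max(14, 0) = 14
Node 0 (S = 40): V_0 = 1/1.08·[0.9333·2.0000 + 0.0667·14.0000] = 2.5926

$2.59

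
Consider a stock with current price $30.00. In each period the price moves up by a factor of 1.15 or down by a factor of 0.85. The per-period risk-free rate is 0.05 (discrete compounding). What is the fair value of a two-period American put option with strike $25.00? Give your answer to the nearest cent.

Risk-neutral probability p = (1 + 0.05 − 0.85)/(1.15 − 0.85) = 0.2000/0.3000 = 0.6667
Terminal stock prices: S_uu = 39.67, S_ud = 29.32, S_dd = 21.67
Terminal payoffs (K − S): max(-14.67, 0) = 0, max(-4.325, 0) = 0, max(3.325, 0) = 3.325
Node u (S = 34.5): continuation = 1/1.05·[0.6667·0.0000 + 0.3333·0.0000] = 0.0000; exercise value = 0.0000 ≤ continuation, so V_u = 0.0000
Node d (S = 25.5): continuation = 1/1.05·[0.6667·0.0000 + 0.3333·3.3250] = 1.0556; exercise value = 0.0000 ≤ continuation, so V_d = 1.0556
Node 0 (S = 30): continuation = 1/1.05·[0.6667·0.0000 + 0.3333·1.0556] = 0.3351; exercise value = 0.0000 ≤ continuation, so V_0 = 0.3351

$0.34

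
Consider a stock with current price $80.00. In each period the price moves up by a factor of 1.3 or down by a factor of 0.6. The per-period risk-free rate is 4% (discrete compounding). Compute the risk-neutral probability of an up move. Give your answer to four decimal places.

Risk-neutral probability p = (1 + 0.04 − 0.6)/(1.3 − 0.6) = 0.4400/0.7000 = 0.6286

p = 0.6286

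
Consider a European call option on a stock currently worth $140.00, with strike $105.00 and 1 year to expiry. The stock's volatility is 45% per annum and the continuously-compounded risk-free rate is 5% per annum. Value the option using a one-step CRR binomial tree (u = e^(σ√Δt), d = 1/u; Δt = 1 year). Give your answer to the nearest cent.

CRR parameters: u = e^(σ√Δt) = e^(0.45·√1) = 1.5683, d = 1/u = 0.6376
Per-period rate: rΔt = 0.05·1 = 0.05, so R = e^0.05 = 1.0513
Risk-neutral probability p = (e^0.05 − 0.6376)/(1.5683 − 0.6376) = 0.4136/0.9307 = 0.4445
Terminal stock prices: S_u = 219.6, S_d = 89.27
Terminal payoffs (S − K): max(114.6, 0) = 114.6, max(-15.73, 0) = 0
Node 0 (S = 140): V_0 = e^(−0.05)·[0.4445·114.5637 + 0.5555·0.0000] = 48.4346

$48.43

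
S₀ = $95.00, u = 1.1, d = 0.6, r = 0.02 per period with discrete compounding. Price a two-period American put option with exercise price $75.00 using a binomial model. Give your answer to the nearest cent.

Risk-neutral probability p = (1 + 0.02 − 0.6)/(1.1 − 0.6) = 0.4200/0.5000 = 0.8400
Terminal stock prices: S_uu = 115, S_ud = 62.7, S_dd = 34.2
Terminal payoffs (K − S): max(-39.95, 0) = 0, max(12.3, 0) = 12.3, max(40.8, 0) = 40.8
Node u (S = 104.5): continuation = 1/1.02·[0.8400·0.0000 + 0.1600·12.3000] = 1.9294; exercise value = 0.0000 ≤ continuation, so V_u = 1.9294
Node d (S = 57): continuation = 1/1.02·[0.8400·12.3000 + 0.1600·40.8000] = 16.5294; exercise value = 18.0000 > continuation, so V_d = 18.0000 (exercise)
Node 0 (S = 95): continuation = 1/1.02·[0.8400·1.9294 + 0.1600·18.0000] = 4.4125; exercise value = 0.0000 ≤ continuation, so V_0 = 4.4125

$4.41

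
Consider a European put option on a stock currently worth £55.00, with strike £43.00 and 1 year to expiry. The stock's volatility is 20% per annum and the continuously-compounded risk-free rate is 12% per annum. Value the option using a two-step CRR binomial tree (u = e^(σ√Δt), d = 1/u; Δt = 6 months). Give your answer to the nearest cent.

£0.14

CRR parameters: u = e^(σ√Δt) = e^(0.2·√0.5) = 1.1519, d = 1/u = 0.8681
Per-period rate: rΔt = 0.12·0.5 = 0.06, so R = e^0.06 = 1.0618
Risk-neutral probability p = (e^0.06 − 0.8681)/(1.1519 − 0.8681) = 0.1937/0.2838 = 0.6826
Terminal stock prices: S_uu = 72.98, S_ud = 55, S_dd = 41.45
Terminal payoffs (K − S): max(-29.98, 0) = 0, max(-12, 0) = 0, max(1.55, 0) = 1.55
Node u (S = 63.36): V_u = e^(−0.06)·[0.6826·0.0000 + 0.3174·0.0000] = 0.0000
Node d (S = 47.75): V_d = e^(−0.06)·[0.6826·0.0000 + 0.3174·1.5499] = 0.4633
Node 0 (S = 55): V_0 = e^(−0.06)·[0.6826·0.0000 + 0.3174·0.4633] = 0.1385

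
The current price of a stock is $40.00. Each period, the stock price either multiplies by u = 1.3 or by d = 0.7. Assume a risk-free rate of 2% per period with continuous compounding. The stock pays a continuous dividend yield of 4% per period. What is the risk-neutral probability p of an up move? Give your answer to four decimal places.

p = 0.4670

Per-period risk-free factor R = e^0.02 = 1.0202; dividend-adjusted growth = e^(0.02−0.04) = 0.9802.
Risk-neutral probability p = (0.9802 − 0.7)/(1.3 − 0.7) = 0.2802/0.6000 = 0.4670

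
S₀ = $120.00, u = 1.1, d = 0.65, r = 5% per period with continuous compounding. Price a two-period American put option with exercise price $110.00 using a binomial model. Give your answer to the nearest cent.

Risk-neutral probability p = (e^0.05 − 0.65)/(1.1 − 0.65) = 0.4013/0.4500 = 0.8917
Terminal stock prices: S_uu = 145.2, S_ud = 85.8, S_dd = 50.7
Terminal payoffs (K − S): max(-35.2, 0) = 0, max(24.2, 0) = 24.2, max(59.3, 0) = 59.3
Node u (S = 132): continuation = e^(−0.05)·[0.8917·0.0000 + 0.1083·24.2000] = 2.4927; exercise value = 0.0000 ≤ continuation, so V_u = 2.4927
Node d (S = 78): continuation = e^(−0.05)·[0.8917·24.2000 + 0.1083·59.3000] = 26.6352; exercise value = 32.0000 > continuation, so V_d = 32.0000 (exercise)
Node 0 (S = 120): continuation = e^(−0.05)·[0.8917·2.4927 + 0.1083·32.0000] = 5.4106; exercise value = 0.0000 ≤ continuation, so V_0 = 5.4106

$5.41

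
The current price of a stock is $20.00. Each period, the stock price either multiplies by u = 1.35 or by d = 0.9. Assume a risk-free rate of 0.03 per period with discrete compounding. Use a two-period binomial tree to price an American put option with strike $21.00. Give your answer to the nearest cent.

$2.29

Risk-neutral probability p = (1 + 0.03 − 0.9)/(1.35 − 0.9) = 0.1300/0.4500 = 0.2889
Terminal stock prices: S_uu = 36.45, S_ud = 24.3, S_dd = 16.2
Terminal payoffs (K − S): max(-15.45, 0) = 0, max(-3.3, 0) = 0, max(4.8, 0) = 4.8
Node u (S = 27): continuation = 1/1.03·[0.2889·0.0000 + 0.7111·0.0000] = 0.0000; exercise value = 0.0000 ≤ continuation, so V_u = 0.0000
Node d (S = 18): continuation = 1/1.03·[0.2889·0.0000 + 0.7111·4.8000] = 3.3139; exercise value = 3.0000 ≤ continuation, so V_d = 3.3139
Node 0 (S = 20): continuation = 1/1.03·[0.2889·0.0000 + 0.7111·3.3139] = 2.2879; exercise value = 1.0000 ≤ continuation, so V_0 = 2.2879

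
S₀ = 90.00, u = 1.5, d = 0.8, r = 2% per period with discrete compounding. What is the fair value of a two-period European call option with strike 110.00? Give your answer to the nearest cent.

8.78

Risk-neutral probability p = (1 + 0.02 − 0.8)/(1.5 − 0.8) = 0.2200/0.7000 = 0.3143
Terminal stock prices: S_uu = 202.5, S_ud = 108, S_dd = 57.6
Terminal payoffs (S − K): max(92.5, 0) = 92.5, max(-2, 0) = 0, max(-52.4, 0) = 0
Node u (S = 135): V_u = 1/1.02·[0.3143·92.5000 + 0.6857·0.0000] = 28.5014
Node d (S = 72): V_d = 1/1.02·[0.3143·0.0000 + 0.6857·0.0000] = 0.0000
Node 0 (S = 90): V_0 = 1/1.02·[0.3143·28.5014 + 0.6857·0.0000] = 8.7819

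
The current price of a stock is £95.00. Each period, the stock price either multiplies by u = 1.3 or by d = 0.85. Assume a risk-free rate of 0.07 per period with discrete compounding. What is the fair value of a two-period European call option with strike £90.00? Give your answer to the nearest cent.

£21.26

Risk-neutral probability p = (1 + 0.07 − 0.85)/(1.3 − 0.85) = 0.2200/0.4500 = 0.4889
Terminal stock prices: S_uu = 160.6, S_ud = 105, S_dd = 68.64
Terminal payoffs (S − K): max(70.55, 0) = 70.55, max(14.97, 0) = 14.97, max(-21.36, 0) = 0
Node u (S = 123.5): V_u = 1/1.07·[0.4889·70.5500 + 0.5111·14.9750] = 39.3879
Node d (S = 80.75): V_d = 1/1.07·[0.4889·14.9750 + 0.5111·0.0000] = 6.8422
Node 0 (S = 95): V_0 = 1/1.07·[0.4889·39.3879 + 0.5111·6.8422] = 21.2648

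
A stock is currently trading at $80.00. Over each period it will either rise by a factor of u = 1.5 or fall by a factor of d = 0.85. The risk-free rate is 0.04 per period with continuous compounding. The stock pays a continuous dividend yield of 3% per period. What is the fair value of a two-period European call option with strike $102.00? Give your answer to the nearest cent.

$4.37

Per-period risk-free factor R = e^0.04 = 1.0408; dividend-adjusted growth = e^(0.04−0.03) = 1.0101.
Risk-neutral probability p = (1.0101 − 0.85)/(1.5 − 0.85) = 0.1601/0.6500 = 0.2462
Terminal stock prices: S_uu = 180, S_ud = 102, S_dd = 57.8
Terminal payoffs (S − K): max(78, 0) = 78, max(0, 0) = 0, max(-44.2, 0) = 0
Node u (S = 120): V_u = e^(−0.04)·[0.2462·78.0000 + 0.7538·0.0000] = 18.4529
Node d (S = 68): V_d = e^(−0.04)·[0.2462·0.0000 + 0.7538·0.0000] = 0.0000
Node 0 (S = 80): V_0 = e^(−0.04)·[0.2462·18.4529 + 0.7538·0.0000] = 4.3655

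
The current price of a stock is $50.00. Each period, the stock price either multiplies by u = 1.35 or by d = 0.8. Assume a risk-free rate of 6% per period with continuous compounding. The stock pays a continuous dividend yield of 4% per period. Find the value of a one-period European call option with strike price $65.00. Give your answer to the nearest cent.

Per-period risk-free factor R = e^0.06 = 1.0618; dividend-adjusted growth = e^(0.06−0.04) = 1.0202.
Risk-neutral probability p = (1.0202 − 0.8)/(1.35 − 0.8) = 0.2202/0.5500 = 0.4004
Terminal stock prices: S_u = 67.5, S_d = 40
Terminal payoffs (S − K): max(2.5, 0) = 2.5, max(-25, 0) = 0
Node 0 (S = 50): V_0 = e^(−0.06)·[0.4004·2.5000 + 0.5996·0.0000] = 0.9426

$0.94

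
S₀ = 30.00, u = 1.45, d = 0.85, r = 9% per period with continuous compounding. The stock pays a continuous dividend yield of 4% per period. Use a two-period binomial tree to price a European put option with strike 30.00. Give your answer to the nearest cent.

3.07

Per-period risk-free factor R = e^0.09 = 1.0942; dividend-adjusted growth = e^(0.09−0.04) = 1.0513.
Risk-neutral probability p = (1.0513 − 0.85)/(1.45 − 0.85) = 0.2013/0.6000 = 0.3355
Terminal stock prices: S_uu = 63.08, S_ud = 36.98, S_dd = 21.67
Terminal payoffs (K − S): max(-33.08, 0) = 0, max(-6.975, 0) = 0, max(8.325, 0) = 8.325
Node u (S = 43.5): V_u = e^(−0.09)·[0.3355·0.0000 + 0.6645·0.0000] = 0.0000
Node d (S = 25.5): V_d = e^(−0.09)·[0.3355·0.0000 + 0.6645·8.3250] = 5.0562
Node 0 (S = 30): V_0 = e^(−0.09)·[0.3355·0.0000 + 0.6645·5.0562] = 3.0709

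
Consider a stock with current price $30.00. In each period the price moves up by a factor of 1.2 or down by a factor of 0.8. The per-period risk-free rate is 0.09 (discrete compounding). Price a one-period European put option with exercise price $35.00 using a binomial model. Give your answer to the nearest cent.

$2.78

Risk-neutral probability p = (1 + 0.09 − 0.8)/(1.2 − 0.8) = 0.2900/0.4000 = 0.7250
Terminal stock prices: S_u = 36, S_d = 24
Terminal payoffs (K − S): max(-1, 0) = 0, max(11, 0) = 11
Node 0 (S = 30): V_0 = 1/1.09·[0.7250·0.0000 + 0.2750·11.0000] = 2.7752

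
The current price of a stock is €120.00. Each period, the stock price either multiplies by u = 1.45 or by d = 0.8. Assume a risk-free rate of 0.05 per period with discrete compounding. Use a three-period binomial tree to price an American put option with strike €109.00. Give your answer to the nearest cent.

€11.06

Risk-neutral probability p = (1 + 0.05 − 0.8)/(1.45 − 0.8) = 0.2500/0.6500 = 0.3846
Terminal stock prices: S_uuu = 365.8, S_uud = 201.8, S_udd = 111.4, S_ddd = 61.44
Terminal payoffs (K − S): max(-256.8, 0) = 0, max(-92.84, 0) = 0, max(-2.36, 0) = 0, max(47.56, 0) = 47.56
Node uu (S = 252.3): continuation = 1/1.05·[0.3846·0.0000 + 0.6154·0.0000] = 0.0000; exercise value = 0.0000 ≤ continuation, so V_uu = 0.0000
Node ud (S = 139.2): continuation = 1/1.05·[0.3846·0.0000 + 0.6154·0.0000] = 0.0000; exercise value = 0.0000 ≤ continuation, so V_ud = 0.0000
Node dd (S = 76.8): continuation = 1/1.05·[0.3846·0.0000 + 0.6154·47.5600] = 27.8740; exercise value = 32.2000 > continuation, so V_dd = 32.2000 (exercise)
Node u (S = 174): continuation = 1/1.05·[0.3846·0.0000 + 0.6154·0.0000] = 0.0000; exercise value = 0.0000 ≤ continuation, so V_u = 0.0000
Node d (S = 96): continuation = 1/1.05·[0.3846·0.0000 + 0.6154·32.2000] = 18.8718; exercise value = 13.0000 ≤ continuation, so V_d = 18.8718
Node 0 (S = 120): continuation = 1/1.05·[0.3846·0.0000 + 0.6154·18.8718] = 11.0604; exercise value = 0.0000 ≤ continuation, so V_0 = 11.0604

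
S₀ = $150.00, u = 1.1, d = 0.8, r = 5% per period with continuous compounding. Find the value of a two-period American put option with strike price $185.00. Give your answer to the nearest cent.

$35.00

Risk-neutral probability p = (e^0.05 − 0.8)/(1.1 − 0.8) = 0.2513/0.3000 = 0.8376
Terminal stock prices: S_uu = 181.5, S_ud = 132, S_dd = 96
Terminal payoffs (K − S): max(3.5, 0) = 3.5, max(53, 0) = 53, max(89, 0) = 89
Node u (S = 165): continuation = e^(−0.05)·[0.8376·3.5000 + 0.1624·53.0000] = 10.9774; exercise value = 20.0000 > continuation, so V_u = 20.0000 (exercise)
Node d (S = 120): continuation = e^(−0.05)·[0.8376·53.0000 + 0.1624·89.0000] = 55.9774; exercise value = 65.0000 > continuation, so V_d = 65.0000 (exercise)
Node 0 (S = 150): continuation = e^(−0.05)·[0.8376·20.0000 + 0.1624·65.0000] = 25.9774; exercise value = 35.0000 > continuation, so V_0 = 35.0000 (exercise)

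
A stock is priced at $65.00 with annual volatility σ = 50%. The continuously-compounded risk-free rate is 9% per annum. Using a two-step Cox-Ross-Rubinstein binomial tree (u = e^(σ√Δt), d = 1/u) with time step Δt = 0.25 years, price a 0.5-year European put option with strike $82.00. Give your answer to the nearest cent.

$19.00

CRR parameters: u = e^(σ√Δt) = e^(0.5·√0.25) = 1.2840, d = 1/u = 0.7788
Per-period rate: rΔt = 0.09·0.25 = 0.0225, so R = e^0.0225 = 1.0228
Risk-neutral probability p = (e^0.0225 − 0.7788)/(1.2840 − 0.7788) = 0.2440/0.5052 = 0.4829
Terminal stock prices: S_uu = 107.2, S_ud = 65, S_dd = 39.42
Terminal payoffs (K − S): max(-25.17, 0) = 0, max(17, 0) = 17, max(42.58, 0) = 42.58
Node u (S = 83.46): V_u = e^(−0.0225)·[0.4829·0.0000 + 0.5171·17.0000] = 8.5957
Node d (S = 50.62): V_d = e^(−0.0225)·[0.4829·17.0000 + 0.5171·42.5755] = 29.5536
Node 0 (S = 65): V_0 = e^(−0.0225)·[0.4829·8.5957 + 0.5171·29.5536] = 19.0014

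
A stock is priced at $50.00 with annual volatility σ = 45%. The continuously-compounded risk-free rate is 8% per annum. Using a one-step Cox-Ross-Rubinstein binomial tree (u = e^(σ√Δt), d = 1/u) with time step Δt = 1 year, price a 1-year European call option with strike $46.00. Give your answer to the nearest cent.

CRR parameters: u = e^(σ√Δt) = e^(0.45·√1) = 1.5683, d = 1/u = 0.6376
Per-period rate: rΔt = 0.08·1 = 0.08, so R = e^0.08 = 1.0833
Risk-neutral probability p = (e^0.08 − 0.6376)/(1.5683 − 0.6376) = 0.4457/0.9307 = 0.4789
Terminal stock prices: S_u = 78.42, S_d = 31.88
Terminal payoffs (S − K): max(32.42, 0) = 32.42, max(-14.12, 0) = 0
Node 0 (S = 50): V_0 = e^(−0.08)·[0.4789·32.4156 + 0.5211·0.0000] = 14.3288

$14.33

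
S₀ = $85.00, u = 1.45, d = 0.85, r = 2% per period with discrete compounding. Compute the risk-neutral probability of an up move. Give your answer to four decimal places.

Risk-neutral probability p = (1 + 0.02 − 0.85)/(1.45 − 0.85) = 0.1700/0.6000 = 0.2833

p = 0.2833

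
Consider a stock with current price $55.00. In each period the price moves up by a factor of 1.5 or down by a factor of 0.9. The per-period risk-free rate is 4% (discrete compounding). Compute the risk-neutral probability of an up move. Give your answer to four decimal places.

p = 0.2333

Risk-neutral probability p = (1 + 0.04 − 0.9)/(1.5 − 0.9) = 0.1400/0.6000 = 0.2333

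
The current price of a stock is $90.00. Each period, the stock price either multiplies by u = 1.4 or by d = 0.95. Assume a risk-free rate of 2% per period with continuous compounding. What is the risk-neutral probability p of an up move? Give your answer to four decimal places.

p = 0.1560

Risk-neutral probability p = (e^0.02 − 0.95)/(1.4 − 0.95) = 0.0702/0.4500 = 0.1560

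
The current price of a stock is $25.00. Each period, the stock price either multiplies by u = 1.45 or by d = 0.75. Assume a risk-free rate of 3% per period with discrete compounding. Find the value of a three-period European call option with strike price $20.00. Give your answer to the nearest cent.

Risk-neutral probability p = (1 + 0.03 − 0.75)/(1.45 − 0.75) = 0.2800/0.7000 = 0.4000
Terminal stock prices: S_uuu = 76.22, S_uud = 39.42, S_udd = 20.39, S_ddd = 10.55
Terminal payoffs (S − K): max(56.22, 0) = 56.22, max(19.42, 0) = 19.42, max(0.3906, 0) = 0.3906, max(-9.453, 0) = 0
Node uu (S = 52.56): V_uu = 1/1.03·[0.4000·56.2156 + 0.6000·19.4219] = 33.1450
Node ud (S = 27.19): V_ud = 1/1.03·[0.4000·19.4219 + 0.6000·0.3906] = 7.7700
Node dd (S = 14.06): V_dd = 1/1.03·[0.4000·0.3906 + 0.6000·0.0000] = 0.1517
Node u (S = 36.25): V_u = 1/1.03·[0.4000·33.1450 + 0.6000·7.7700] = 17.3981
Node d (S = 18.75): V_d = 1/1.03·[0.4000·7.7700 + 0.6000·0.1517] = 3.1059
Node 0 (S = 25): V_0 = 1/1.03·[0.4000·17.3981 + 0.6000·3.1059] = 8.5658

$8.57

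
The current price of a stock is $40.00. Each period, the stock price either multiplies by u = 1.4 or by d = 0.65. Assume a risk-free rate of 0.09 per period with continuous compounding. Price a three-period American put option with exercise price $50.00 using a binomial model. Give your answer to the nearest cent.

$11.69

Risk-neutral probability p = (e^0.09 − 0.65)/(1.4 − 0.65) = 0.4442/0.7500 = 0.5922
Terminal stock prices: S_uuu = 109.8, S_uud = 50.96, S_udd = 23.66, S_ddd = 10.98
Terminal payoffs (K − S): max(-59.76, 0) = 0, max(-0.96, 0) = 0, max(26.34, 0) = 26.34, max(39.02, 0) = 39.02
Node uu (S = 78.4): continuation = e^(−0.09)·[0.5922·0.0000 + 0.4078·0.0000] = 0.0000; exercise value = 0.0000 ≤ continuation, so V_uu = 0.0000
Node ud (S = 36.4): continuation = e^(−0.09)·[0.5922·0.0000 + 0.4078·26.3400] = 9.8162; exercise value = 13.6000 > continuation, so V_ud = 13.6000 (exercise)
Node dd (S = 16.9): continuation = e^(−0.09)·[0.5922·26.3400 + 0.4078·39.0150] = 28.7966; exercise value = 33.1000 > continuation, so V_dd = 33.1000 (exercise)
Node u (S = 56): continuation = e^(−0.09)·[0.5922·0.0000 + 0.4078·13.6000] = 5.0683; exercise value = 0.0000 ≤ continuation, so V_u = 5.0683
Node d (S = 26): continuation = e^(−0.09)·[0.5922·13.6000 + 0.4078·33.1000] = 19.6966; exercise value = 24.0000 > continuation, so V_d = 24.0000 (exercise)
Node 0 (S = 40): continuation = e^(−0.09)·[0.5922·5.0683 + 0.4078·24.0000] = 11.6874; exercise value = 10.0000 ≤ continuation, so V_0 = 11.6874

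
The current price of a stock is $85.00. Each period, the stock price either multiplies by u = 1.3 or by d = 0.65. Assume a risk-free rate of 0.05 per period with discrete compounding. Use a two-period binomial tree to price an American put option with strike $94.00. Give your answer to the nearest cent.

$18.95

Risk-neutral probability p = (1 + 0.05 − 0.65)/(1.3 − 0.65) = 0.4000/0.6500 = 0.6154
Terminal stock prices: S_uu = 143.7, S_ud = 71.83, S_dd = 35.91
Terminal payoffs (K − S): max(-49.65, 0) = 0, max(22.17, 0) = 22.17, max(58.09, 0) = 58.09
Node u (S = 110.5): continuation = 1/1.05·[0.6154·0.0000 + 0.3846·22.1750] = 8.1227; exercise value = 0.0000 ≤ continuation, so V_u = 8.1227
Node d (S = 55.25): continuation = 1/1.05·[0.6154·22.1750 + 0.3846·58.0875] = 34.2738; exercise value = 38.7500 > continuation, so V_d = 38.7500 (exercise)
Node 0 (S = 85): continuation = 1/1.05·[0.6154·8.1227 + 0.3846·38.7500] = 18.9547; exercise value = 9.0000 ≤ continuation, so V_0 = 18.9547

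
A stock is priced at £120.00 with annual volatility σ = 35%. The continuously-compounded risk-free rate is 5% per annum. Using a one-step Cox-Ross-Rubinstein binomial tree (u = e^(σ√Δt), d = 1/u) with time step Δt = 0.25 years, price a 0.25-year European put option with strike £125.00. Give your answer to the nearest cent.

£12.17

CRR parameters: u = e^(σ√Δt) = e^(0.35·√0.25) = 1.1912, d = 1/u = 0.8395
Per-period rate: rΔt = 0.05·0.25 = 0.0125, so R = e^0.0125 = 1.0126
Risk-neutral probability p = (e^0.0125 − 0.8395)/(1.1912 − 0.8395) = 0.1731/0.3518 = 0.4921
Terminal stock prices: S_u = 142.9, S_d = 100.7
Terminal payoffs (K − S): max(-17.95, 0) = 0, max(24.27, 0) = 24.27
Node 0 (S = 120): V_0 = e^(−0.0125)·[0.4921·0.0000 + 0.5079·24.2652] = 12.1708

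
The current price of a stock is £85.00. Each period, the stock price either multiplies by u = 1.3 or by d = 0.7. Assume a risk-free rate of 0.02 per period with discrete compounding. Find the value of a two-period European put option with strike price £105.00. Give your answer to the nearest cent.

Risk-neutral probability p = (1 + 0.02 − 0.7)/(1.3 − 0.7) = 0.3200/0.6000 = 0.5333
Terminal stock prices: S_uu = 143.7, S_ud = 77.35, S_dd = 41.65
Terminal payoffs (K − S): max(-38.65, 0) = 0, max(27.65, 0) = 27.65, max(63.35, 0) = 63.35
Node u (S = 110.5): V_u = 1/1.02·[0.5333·0.0000 + 0.4667·27.6500] = 12.6503
Node d (S = 59.5): V_d = 1/1.02·[0.5333·27.6500 + 0.4667·63.3500] = 43.4412
Node 0 (S = 85): V_0 = 1/1.02·[0.5333·12.6503 + 0.4667·43.4412] = 26.4896

£26.49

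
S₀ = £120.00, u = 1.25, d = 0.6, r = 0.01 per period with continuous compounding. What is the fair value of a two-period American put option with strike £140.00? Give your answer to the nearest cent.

Risk-neutral probability p = (e^0.01 − 0.6)/(1.25 − 0.6) = 0.4101/0.6500 = 0.6308
Terminal stock prices: S_uu = 187.5, S_ud = 90, S_dd = 43.2
Terminal payoffs (K − S): max(-47.5, 0) = 0, max(50, 0) = 50, max(96.8, 0) = 96.8
Node u (S = 150): continuation = e^(−0.01)·[0.6308·0.0000 + 0.3692·50.0000] = 18.2740; exercise value = 0.0000 ≤ continuation, so V_u = 18.2740
Node d (S = 72): continuation = e^(−0.01)·[0.6308·50.0000 + 0.3692·96.8000] = 66.6070; exercise value = 68.0000 > continuation, so V_d = 68.0000 (exercise)
Node 0 (S = 120): continuation = e^(−0.01)·[0.6308·18.2740 + 0.3692·68.0000] = 36.2661; exercise value = 20.0000 ≤ continuation, so V_0 = 36.2661

£36.27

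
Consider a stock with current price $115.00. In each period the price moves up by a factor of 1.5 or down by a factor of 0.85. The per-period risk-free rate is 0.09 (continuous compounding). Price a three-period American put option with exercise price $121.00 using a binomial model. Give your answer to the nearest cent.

$13.27

Risk-neutral probability p = (e^0.09 − 0.85)/(1.5 − 0.85) = 0.2442/0.6500 = 0.3757
Terminal stock prices: S_uuu = 388.1, S_uud = 219.9, S_udd = 124.6, S_ddd = 70.62
Terminal payoffs (K − S): max(-267.1, 0) = 0, max(-98.94, 0) = 0, max(-3.631, 0) = 0, max(50.38, 0) = 50.38
Node uu (S = 258.8): continuation = e^(−0.09)·[0.3757·0.0000 + 0.6243·0.0000] = 0.0000; exercise value = 0.0000 ≤ continuation, so V_uu = 0.0000
Node ud (S = 146.6): continuation = e^(−0.09)·[0.3757·0.0000 + 0.6243·0.0000] = 0.0000; exercise value = 0.0000 ≤ continuation, so V_ud = 0.0000
Node dd (S = 83.09): continuation = e^(−0.09)·[0.3757·0.0000 + 0.6243·50.3756] = 28.7449; exercise value = 37.9125 > continuation, so V_dd = 37.9125 (exercise)
Node u (S = 172.5): continuation = e^(−0.09)·[0.3757·0.0000 + 0.6243·0.0000] = 0.0000; exercise value = 0.0000 ≤ continuation, so V_u = 0.0000
Node d (S = 97.75): continuation = e^(−0.09)·[0.3757·0.0000 + 0.6243·37.9125] = 21.6333; exercise value = 23.2500 > continuation, so V_d = 23.2500 (exercise)
Node 0 (S = 115): continuation = e^(−0.09)·[0.3757·0.0000 + 0.6243·23.2500] = 13.2667; exercise value = 6.0000 ≤ continuation, so V_0 = 13.2667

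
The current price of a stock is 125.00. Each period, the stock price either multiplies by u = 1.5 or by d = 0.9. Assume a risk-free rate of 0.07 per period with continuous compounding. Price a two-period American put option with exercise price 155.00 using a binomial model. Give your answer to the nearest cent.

Risk-neutral probability p = (e^0.07 − 0.9)/(1.5 − 0.9) = 0.1725/0.6000 = 0.2875
Terminal stock prices: S_uu = 281.2, S_ud = 168.8, S_dd = 101.2
Terminal payoffs (K − S): max(-126.2, 0) = 0, max(-13.75, 0) = 0, max(53.75, 0) = 53.75
Node u (S = 187.5): continuation = e^(−0.07)·[0.2875·0.0000 + 0.7125·0.0000] = 0.0000; exercise value = 0.0000 ≤ continuation, so V_u = 0.0000
Node d (S = 112.5): continuation = e^(−0.07)·[0.2875·0.0000 + 0.7125·53.7500] = 35.7071; exercise value = 42.5000 > continuation, so V_d = 42.5000 (exercise)
Node 0 (S = 125): continuation = e^(−0.07)·[0.2875·0.0000 + 0.7125·42.5000] = 28.2335; exercise value = 30.0000 > continuation, so V_0 = 30.0000 (exercise)

30.00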